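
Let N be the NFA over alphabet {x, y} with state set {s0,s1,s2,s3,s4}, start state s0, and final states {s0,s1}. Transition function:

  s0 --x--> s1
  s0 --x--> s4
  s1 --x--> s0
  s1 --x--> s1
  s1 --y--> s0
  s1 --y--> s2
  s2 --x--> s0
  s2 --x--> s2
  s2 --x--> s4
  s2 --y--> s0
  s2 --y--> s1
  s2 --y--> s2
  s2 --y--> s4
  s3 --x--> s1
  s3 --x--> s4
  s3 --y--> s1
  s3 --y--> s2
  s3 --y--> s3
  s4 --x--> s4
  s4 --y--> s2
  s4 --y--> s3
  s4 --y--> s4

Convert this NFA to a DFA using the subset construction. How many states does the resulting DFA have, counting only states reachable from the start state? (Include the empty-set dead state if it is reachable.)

Start state of the DFA: {s0}.
{s0} --x--> {s1,s4}  [new]
{s0} --y--> ∅  [new]
{s1,s4} --x--> {s0,s1,s4}  [new]
{s1,s4} --y--> {s0,s2,s3,s4}  [new]
∅ --x--> ∅  [seen]
∅ --y--> ∅  [seen]
{s0,s1,s4} --x--> {s0,s1,s4}  [seen]
{s0,s1,s4} --y--> {s0,s2,s3,s4}  [seen]
{s0,s2,s3,s4} --x--> {s0,s1,s2,s4}  [new]
{s0,s2,s3,s4} --y--> {s0,s1,s2,s3,s4}  [new]
{s0,s1,s2,s4} --x--> {s0,s1,s2,s4}  [seen]
{s0,s1,s2,s4} --y--> {s0,s1,s2,s3,s4}  [seen]
{s0,s1,s2,s3,s4} --x--> {s0,s1,s2,s4}  [seen]
{s0,s1,s2,s3,s4} --y--> {s0,s1,s2,s3,s4}  [seen]
Reachable DFA states: {s0}, {s1,s4}, ∅, {s0,s1,s4}, {s0,s2,s3,s4}, {s0,s1,s2,s4}, {s0,s1,s2,s3,s4}.

7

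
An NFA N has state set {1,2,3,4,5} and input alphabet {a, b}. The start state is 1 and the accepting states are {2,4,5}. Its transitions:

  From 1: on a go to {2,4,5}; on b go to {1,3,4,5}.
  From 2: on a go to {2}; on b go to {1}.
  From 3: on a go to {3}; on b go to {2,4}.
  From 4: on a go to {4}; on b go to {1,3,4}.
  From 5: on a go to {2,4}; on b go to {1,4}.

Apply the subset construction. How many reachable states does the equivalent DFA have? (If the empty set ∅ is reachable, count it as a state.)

Start state of the DFA: {1}.
{1} --a--> {2,4,5}  [new]
{1} --b--> {1,3,4,5}  [new]
{2,4,5} --a--> {2,4}  [new]
{2,4,5} --b--> {1,3,4}  [new]
{1,3,4,5} --a--> {2,3,4,5}  [new]
{1,3,4,5} --b--> {1,2,3,4,5}  [new]
{2,4} --a--> {2,4}  [seen]
{2,4} --b--> {1,3,4}  [seen]
{1,3,4} --a--> {2,3,4,5}  [seen]
{1,3,4} --b--> {1,2,3,4,5}  [seen]
{2,3,4,5} --a--> {2,3,4}  [new]
{2,3,4,5} --b--> {1,2,3,4}  [new]
{1,2,3,4,5} --a--> {2,3,4,5}  [seen]
{1,2,3,4,5} --b--> {1,2,3,4,5}  [seen]
{2,3,4} --a--> {2,3,4}  [seen]
{2,3,4} --b--> {1,2,3,4}  [seen]
{1,2,3,4} --a--> {2,3,4,5}  [seen]
{1,2,3,4} --b--> {1,2,3,4,5}  [seen]
Reachable DFA states: {1}, {2,4,5}, {1,3,4,5}, {2,4}, {1,3,4}, {2,3,4,5}, {1,2,3,4,5}, {2,3,4}, {1,2,3,4}.

9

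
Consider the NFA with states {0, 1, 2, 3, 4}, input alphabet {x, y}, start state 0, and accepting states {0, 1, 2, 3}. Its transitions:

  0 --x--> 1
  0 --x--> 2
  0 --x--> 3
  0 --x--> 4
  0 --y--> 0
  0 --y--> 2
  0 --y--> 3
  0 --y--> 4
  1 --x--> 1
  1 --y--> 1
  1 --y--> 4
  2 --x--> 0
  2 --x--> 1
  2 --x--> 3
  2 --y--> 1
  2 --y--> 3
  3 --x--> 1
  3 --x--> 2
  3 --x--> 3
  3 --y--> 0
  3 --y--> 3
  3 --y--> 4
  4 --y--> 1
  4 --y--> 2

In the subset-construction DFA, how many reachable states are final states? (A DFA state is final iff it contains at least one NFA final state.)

Start state of the DFA: {0}.
{0} --x--> {1, 2, 3, 4}  [new]
{0} --y--> {0, 2, 3, 4}  [new]
{1, 2, 3, 4} --x--> {0, 1, 2, 3}  [new]
{1, 2, 3, 4} --y--> {0, 1, 2, 3, 4}  [new]
{0, 2, 3, 4} --x--> {0, 1, 2, 3, 4}  [seen]
{0, 2, 3, 4} --y--> {0, 1, 2, 3, 4}  [seen]
{0, 1, 2, 3} --x--> {0, 1, 2, 3, 4}  [seen]
{0, 1, 2, 3} --y--> {0, 1, 2, 3, 4}  [seen]
{0, 1, 2, 3, 4} --x--> {0, 1, 2, 3, 4}  [seen]
{0, 1, 2, 3, 4} --y--> {0, 1, 2, 3, 4}  [seen]
Reachable DFA states: {0}, {1, 2, 3, 4}, {0, 2, 3, 4}, {0, 1, 2, 3}, {0, 1, 2, 3, 4}.
Accepting DFA states (contain an NFA accepting state): {0}, {1, 2, 3, 4}, {0, 2, 3, 4}, {0, 1, 2, 3}, {0, 1, 2, 3, 4}.

5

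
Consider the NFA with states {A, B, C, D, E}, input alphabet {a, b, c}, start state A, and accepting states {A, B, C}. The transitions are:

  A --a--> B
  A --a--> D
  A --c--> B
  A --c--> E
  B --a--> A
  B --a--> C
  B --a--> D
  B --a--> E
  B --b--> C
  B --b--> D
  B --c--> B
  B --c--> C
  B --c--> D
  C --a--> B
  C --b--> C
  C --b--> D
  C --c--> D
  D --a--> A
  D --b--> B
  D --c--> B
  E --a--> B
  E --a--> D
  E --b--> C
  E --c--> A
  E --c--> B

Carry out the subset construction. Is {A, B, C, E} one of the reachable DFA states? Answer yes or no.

no

Start state of the DFA: {A}.
{A} --a--> {B, D}  [new]
{A} --b--> ∅  [new]
{A} --c--> {B, E}  [new]
{B, D} --a--> {A, C, D, E}  [new]
{B, D} --b--> {B, C, D}  [new]
{B, D} --c--> {B, C, D}  [seen]
∅ --a--> ∅  [seen]
∅ --b--> ∅  [seen]
∅ --c--> ∅  [seen]
{B, E} --a--> {A, B, C, D, E}  [new]
{B, E} --b--> {C, D}  [new]
{B, E} --c--> {A, B, C, D}  [new]
{A, C, D, E} --a--> {A, B, D}  [new]
{A, C, D, E} --b--> {B, C, D}  [seen]
{A, C, D, E} --c--> {A, B, D, E}  [new]
{B, C, D} --a--> {A, B, C, D, E}  [seen]
{B, C, D} --b--> {B, C, D}  [seen]
{B, C, D} --c--> {B, C, D}  [seen]
{A, B, C, D, E} --a--> {A, B, C, D, E}  [seen]
{A, B, C, D, E} --b--> {B, C, D}  [seen]
{A, B, C, D, E} --c--> {A, B, C, D, E}  [seen]
{C, D} --a--> {A, B}  [new]
{C, D} --b--> {B, C, D}  [seen]
{C, D} --c--> {B, D}  [seen]
{A, B, C, D} --a--> {A, B, C, D, E}  [seen]
{A, B, C, D} --b--> {B, C, D}  [seen]
{A, B, C, D} --c--> {B, C, D, E}  [new]
{A, B, D} --a--> {A, B, C, D, E}  [seen]
{A, B, D} --b--> {B, C, D}  [seen]
{A, B, D} --c--> {B, C, D, E}  [seen]
{A, B, D, E} --a--> {A, B, C, D, E}  [seen]
{A, B, D, E} --b--> {B, C, D}  [seen]
{A, B, D, E} --c--> {A, B, C, D, E}  [seen]
{A, B} --a--> {A, B, C, D, E}  [seen]
{A, B} --b--> {C, D}  [seen]
{A, B} --c--> {B, C, D, E}  [seen]
{B, C, D, E} --a--> {A, B, C, D, E}  [seen]
{B, C, D, E} --b--> {B, C, D}  [seen]
{B, C, D, E} --c--> {A, B, C, D}  [seen]
Reachable DFA states: {A}, {B, D}, ∅, {B, E}, {A, C, D, E}, {B, C, D}, {A, B, C, D, E}, {C, D}, {A, B, C, D}, {A, B, D}, {A, B, D, E}, {A, B}, {B, C, D, E}.
{A, B, C, E} is not among them.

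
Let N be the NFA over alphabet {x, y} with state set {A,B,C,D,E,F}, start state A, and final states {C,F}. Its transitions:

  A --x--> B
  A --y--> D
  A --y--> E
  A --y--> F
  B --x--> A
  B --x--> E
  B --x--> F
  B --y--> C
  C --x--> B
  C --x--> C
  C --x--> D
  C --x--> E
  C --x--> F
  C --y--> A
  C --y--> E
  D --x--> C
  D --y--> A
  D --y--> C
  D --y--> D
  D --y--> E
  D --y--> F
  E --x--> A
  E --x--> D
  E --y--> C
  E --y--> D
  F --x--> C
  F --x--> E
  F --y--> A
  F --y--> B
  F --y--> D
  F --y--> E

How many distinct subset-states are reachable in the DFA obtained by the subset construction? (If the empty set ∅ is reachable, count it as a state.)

14

Start state of the DFA: {A}.
{A} --x--> {B}  [new]
{A} --y--> {D,E,F}  [new]
{B} --x--> {A,E,F}  [new]
{B} --y--> {C}  [new]
{D,E,F} --x--> {A,C,D,E}  [new]
{D,E,F} --y--> {A,B,C,D,E,F}  [new]
{A,E,F} --x--> {A,B,C,D,E}  [new]
{A,E,F} --y--> {A,B,C,D,E,F}  [seen]
{C} --x--> {B,C,D,E,F}  [new]
{C} --y--> {A,E}  [new]
{A,C,D,E} --x--> {A,B,C,D,E,F}  [seen]
{A,C,D,E} --y--> {A,C,D,E,F}  [new]
{A,B,C,D,E,F} --x--> {A,B,C,D,E,F}  [seen]
{A,B,C,D,E,F} --y--> {A,B,C,D,E,F}  [seen]
{A,B,C,D,E} --x--> {A,B,C,D,E,F}  [seen]
{A,B,C,D,E} --y--> {A,C,D,E,F}  [seen]
{B,C,D,E,F} --x--> {A,B,C,D,E,F}  [seen]
{B,C,D,E,F} --y--> {A,B,C,D,E,F}  [seen]
{A,E} --x--> {A,B,D}  [new]
{A,E} --y--> {C,D,E,F}  [new]
{A,C,D,E,F} --x--> {A,B,C,D,E,F}  [seen]
{A,C,D,E,F} --y--> {A,B,C,D,E,F}  [seen]
{A,B,D} --x--> {A,B,C,E,F}  [new]
{A,B,D} --y--> {A,C,D,E,F}  [seen]
{C,D,E,F} --x--> {A,B,C,D,E,F}  [seen]
{C,D,E,F} --y--> {A,B,C,D,E,F}  [seen]
{A,B,C,E,F} --x--> {A,B,C,D,E,F}  [seen]
{A,B,C,E,F} --y--> {A,B,C,D,E,F}  [seen]
Reachable DFA states: {A}, {B}, {D,E,F}, {A,E,F}, {C}, {A,C,D,E}, {A,B,C,D,E,F}, {A,B,C,D,E}, {B,C,D,E,F}, {A,E}, {A,C,D,E,F}, {A,B,D}, {C,D,E,F}, {A,B,C,E,F}.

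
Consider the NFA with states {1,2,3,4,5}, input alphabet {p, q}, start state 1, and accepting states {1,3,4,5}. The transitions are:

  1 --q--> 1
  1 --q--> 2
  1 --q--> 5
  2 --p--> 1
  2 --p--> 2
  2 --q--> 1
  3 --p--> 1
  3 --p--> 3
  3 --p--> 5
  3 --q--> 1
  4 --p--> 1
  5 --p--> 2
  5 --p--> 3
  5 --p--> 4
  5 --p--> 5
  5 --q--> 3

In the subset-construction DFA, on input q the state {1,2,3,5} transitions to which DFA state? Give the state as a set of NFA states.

δ(1,q) = {1,2,5}; δ(2,q) = {1}; δ(3,q) = {1}; δ(5,q) = {3}.
Union: {1,2,3,5}.

{1,2,3,5}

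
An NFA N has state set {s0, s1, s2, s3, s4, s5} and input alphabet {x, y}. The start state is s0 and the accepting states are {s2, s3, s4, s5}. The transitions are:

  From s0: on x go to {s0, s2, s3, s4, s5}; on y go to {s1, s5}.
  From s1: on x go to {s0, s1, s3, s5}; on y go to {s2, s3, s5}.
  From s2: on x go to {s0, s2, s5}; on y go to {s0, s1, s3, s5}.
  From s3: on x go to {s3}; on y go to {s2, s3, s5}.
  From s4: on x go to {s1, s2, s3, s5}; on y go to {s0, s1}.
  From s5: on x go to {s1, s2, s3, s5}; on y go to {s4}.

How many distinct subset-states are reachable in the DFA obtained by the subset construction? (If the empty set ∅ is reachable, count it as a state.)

Start state of the DFA: {s0}.
{s0} --x--> {s0, s2, s3, s4, s5}  [new]
{s0} --y--> {s1, s5}  [new]
{s0, s2, s3, s4, s5} --x--> {s0, s1, s2, s3, s4, s5}  [new]
{s0, s2, s3, s4, s5} --y--> {s0, s1, s2, s3, s4, s5}  [seen]
{s1, s5} --x--> {s0, s1, s2, s3, s5}  [new]
{s1, s5} --y--> {s2, s3, s4, s5}  [new]
{s0, s1, s2, s3, s4, s5} --x--> {s0, s1, s2, s3, s4, s5}  [seen]
{s0, s1, s2, s3, s4, s5} --y--> {s0, s1, s2, s3, s4, s5}  [seen]
{s0, s1, s2, s3, s5} --x--> {s0, s1, s2, s3, s4, s5}  [seen]
{s0, s1, s2, s3, s5} --y--> {s0, s1, s2, s3, s4, s5}  [seen]
{s2, s3, s4, s5} --x--> {s0, s1, s2, s3, s5}  [seen]
{s2, s3, s4, s5} --y--> {s0, s1, s2, s3, s4, s5}  [seen]
Reachable DFA states: {s0}, {s0, s2, s3, s4, s5}, {s1, s5}, {s0, s1, s2, s3, s4, s5}, {s0, s1, s2, s3, s5}, {s2, s3, s4, s5}.

6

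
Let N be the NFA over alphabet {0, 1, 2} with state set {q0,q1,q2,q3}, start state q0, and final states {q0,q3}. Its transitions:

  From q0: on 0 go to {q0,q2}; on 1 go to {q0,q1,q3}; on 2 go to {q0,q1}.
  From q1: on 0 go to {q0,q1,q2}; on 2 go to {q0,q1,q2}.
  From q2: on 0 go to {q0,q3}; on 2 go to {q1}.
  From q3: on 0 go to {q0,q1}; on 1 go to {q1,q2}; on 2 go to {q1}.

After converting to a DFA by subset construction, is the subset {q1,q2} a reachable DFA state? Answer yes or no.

no

Start state of the DFA: {q0}.
{q0} --0--> {q0,q2}  [new]
{q0} --1--> {q0,q1,q3}  [new]
{q0} --2--> {q0,q1}  [new]
{q0,q2} --0--> {q0,q2,q3}  [new]
{q0,q2} --1--> {q0,q1,q3}  [seen]
{q0,q2} --2--> {q0,q1}  [seen]
{q0,q1,q3} --0--> {q0,q1,q2}  [new]
{q0,q1,q3} --1--> {q0,q1,q2,q3}  [new]
{q0,q1,q3} --2--> {q0,q1,q2}  [seen]
{q0,q1} --0--> {q0,q1,q2}  [seen]
{q0,q1} --1--> {q0,q1,q3}  [seen]
{q0,q1} --2--> {q0,q1,q2}  [seen]
{q0,q2,q3} --0--> {q0,q1,q2,q3}  [seen]
{q0,q2,q3} --1--> {q0,q1,q2,q3}  [seen]
{q0,q2,q3} --2--> {q0,q1}  [seen]
{q0,q1,q2} --0--> {q0,q1,q2,q3}  [seen]
{q0,q1,q2} --1--> {q0,q1,q3}  [seen]
{q0,q1,q2} --2--> {q0,q1,q2}  [seen]
{q0,q1,q2,q3} --0--> {q0,q1,q2,q3}  [seen]
{q0,q1,q2,q3} --1--> {q0,q1,q2,q3}  [seen]
{q0,q1,q2,q3} --2--> {q0,q1,q2}  [seen]
Reachable DFA states: {q0}, {q0,q2}, {q0,q1,q3}, {q0,q1}, {q0,q2,q3}, {q0,q1,q2}, {q0,q1,q2,q3}.
{q1,q2} is not among them.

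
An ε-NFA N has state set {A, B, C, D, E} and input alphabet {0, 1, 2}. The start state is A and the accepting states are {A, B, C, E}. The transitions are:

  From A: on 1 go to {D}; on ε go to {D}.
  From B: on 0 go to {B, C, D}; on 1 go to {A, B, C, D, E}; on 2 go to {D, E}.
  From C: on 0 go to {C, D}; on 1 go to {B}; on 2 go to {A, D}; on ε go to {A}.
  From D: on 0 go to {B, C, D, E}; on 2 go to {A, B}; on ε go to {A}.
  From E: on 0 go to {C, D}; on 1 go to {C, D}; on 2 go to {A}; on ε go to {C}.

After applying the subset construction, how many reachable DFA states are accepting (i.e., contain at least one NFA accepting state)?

Start state of the DFA: {A, D} (ε-closure of the NFA start).
{A, D} --0--> {A, B, C, D, E}  [new]
{A, D} --1--> {A, D}  [seen]
{A, D} --2--> {A, B, D}  [new]
{A, B, C, D, E} --0--> {A, B, C, D, E}  [seen]
{A, B, C, D, E} --1--> {A, B, C, D, E}  [seen]
{A, B, C, D, E} --2--> {A, B, C, D, E}  [seen]
{A, B, D} --0--> {A, B, C, D, E}  [seen]
{A, B, D} --1--> {A, B, C, D, E}  [seen]
{A, B, D} --2--> {A, B, C, D, E}  [seen]
Reachable DFA states: {A, D}, {A, B, C, D, E}, {A, B, D}.
Accepting DFA states (contain an NFA accepting state): {A, D}, {A, B, C, D, E}, {A, B, D}.

3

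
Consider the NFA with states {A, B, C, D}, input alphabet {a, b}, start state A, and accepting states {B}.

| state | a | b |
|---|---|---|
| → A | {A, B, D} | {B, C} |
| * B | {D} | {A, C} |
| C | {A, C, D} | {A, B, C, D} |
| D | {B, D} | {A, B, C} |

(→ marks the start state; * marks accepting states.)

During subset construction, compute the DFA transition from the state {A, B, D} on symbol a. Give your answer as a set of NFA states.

{A, B, D}

δ(A,a) = {A, B, D}; δ(B,a) = {D}; δ(D,a) = {B, D}.
Union: {A, B, D}.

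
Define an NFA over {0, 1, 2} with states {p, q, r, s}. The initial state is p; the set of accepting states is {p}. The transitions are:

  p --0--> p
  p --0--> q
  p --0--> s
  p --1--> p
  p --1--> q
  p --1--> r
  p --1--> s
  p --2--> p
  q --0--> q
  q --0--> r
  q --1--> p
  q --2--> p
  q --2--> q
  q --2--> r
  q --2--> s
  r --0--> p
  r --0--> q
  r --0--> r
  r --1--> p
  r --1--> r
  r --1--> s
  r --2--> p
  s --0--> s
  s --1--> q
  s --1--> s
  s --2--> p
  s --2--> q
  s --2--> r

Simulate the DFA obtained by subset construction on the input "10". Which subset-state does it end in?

{p, q, r, s}

Start: {p}.
δ(p,1) = {p, q, r, s}.
Union: {p, q, r, s}.
After 1: {p, q, r, s}.
δ(p,0) = {p, q, s}; δ(q,0) = {q, r}; δ(r,0) = {p, q, r}; δ(s,0) = {s}.
Union: {p, q, r, s}.
After 0: {p, q, r, s}.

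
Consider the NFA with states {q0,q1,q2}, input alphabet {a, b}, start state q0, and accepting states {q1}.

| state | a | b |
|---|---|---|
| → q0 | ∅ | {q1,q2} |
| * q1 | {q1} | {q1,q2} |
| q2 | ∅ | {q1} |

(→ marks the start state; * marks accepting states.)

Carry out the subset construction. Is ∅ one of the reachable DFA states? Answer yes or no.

yes

Start state of the DFA: {q0}.
{q0} --a--> ∅  [new]
{q0} --b--> {q1,q2}  [new]
∅ --a--> ∅  [seen]
∅ --b--> ∅  [seen]
{q1,q2} --a--> {q1}  [new]
{q1,q2} --b--> {q1,q2}  [seen]
{q1} --a--> {q1}  [seen]
{q1} --b--> {q1,q2}  [seen]
Reachable DFA states: {q0}, ∅, {q1,q2}, {q1}.
∅ is among them.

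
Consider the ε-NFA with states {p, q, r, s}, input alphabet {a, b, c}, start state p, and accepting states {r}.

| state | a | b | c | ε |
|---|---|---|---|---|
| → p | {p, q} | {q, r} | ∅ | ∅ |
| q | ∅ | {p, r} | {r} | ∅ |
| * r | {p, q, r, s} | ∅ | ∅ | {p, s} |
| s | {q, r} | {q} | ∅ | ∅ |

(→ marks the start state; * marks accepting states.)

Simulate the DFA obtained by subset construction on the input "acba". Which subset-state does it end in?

Start: {p}.
δ(p,a) = {p, q}.
Union: {p, q}.
After a: {p, q}.
δ(p,c) = ∅; δ(q,c) = {r}.
Union: {r}.
ε-closure gives {p, r, s}.
After c: {p, r, s}.
δ(p,b) = {q, r}; δ(r,b) = ∅; δ(s,b) = {q}.
Union: {q, r}.
ε-closure gives {p, q, r, s}.
After b: {p, q, r, s}.
δ(p,a) = {p, q}; δ(q,a) = ∅; δ(r,a) = {p, q, r, s}; δ(s,a) = {q, r}.
Union: {p, q, r, s}.
After a: {p, q, r, s}.

{p, q, r, s}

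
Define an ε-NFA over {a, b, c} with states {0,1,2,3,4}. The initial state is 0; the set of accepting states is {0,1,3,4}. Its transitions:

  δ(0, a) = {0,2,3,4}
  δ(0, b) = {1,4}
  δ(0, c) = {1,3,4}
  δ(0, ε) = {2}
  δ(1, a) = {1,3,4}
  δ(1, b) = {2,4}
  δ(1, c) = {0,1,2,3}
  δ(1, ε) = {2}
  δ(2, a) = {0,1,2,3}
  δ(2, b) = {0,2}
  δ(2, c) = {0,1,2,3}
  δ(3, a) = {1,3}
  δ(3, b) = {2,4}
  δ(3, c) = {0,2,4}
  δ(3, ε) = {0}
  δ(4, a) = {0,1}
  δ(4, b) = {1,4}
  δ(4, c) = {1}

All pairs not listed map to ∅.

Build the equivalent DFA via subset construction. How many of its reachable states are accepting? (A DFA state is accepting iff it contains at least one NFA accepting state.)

Start state of the DFA: {0,2} (ε-closure of the NFA start).
{0,2} --a--> {0,1,2,3,4}  [new]
{0,2} --b--> {0,1,2,4}  [new]
{0,2} --c--> {0,1,2,3,4}  [seen]
{0,1,2,3,4} --a--> {0,1,2,3,4}  [seen]
{0,1,2,3,4} --b--> {0,1,2,4}  [seen]
{0,1,2,3,4} --c--> {0,1,2,3,4}  [seen]
{0,1,2,4} --a--> {0,1,2,3,4}  [seen]
{0,1,2,4} --b--> {0,1,2,4}  [seen]
{0,1,2,4} --c--> {0,1,2,3,4}  [seen]
Reachable DFA states: {0,2}, {0,1,2,3,4}, {0,1,2,4}.
Accepting DFA states (contain an NFA accepting state): {0,2}, {0,1,2,3,4}, {0,1,2,4}.

3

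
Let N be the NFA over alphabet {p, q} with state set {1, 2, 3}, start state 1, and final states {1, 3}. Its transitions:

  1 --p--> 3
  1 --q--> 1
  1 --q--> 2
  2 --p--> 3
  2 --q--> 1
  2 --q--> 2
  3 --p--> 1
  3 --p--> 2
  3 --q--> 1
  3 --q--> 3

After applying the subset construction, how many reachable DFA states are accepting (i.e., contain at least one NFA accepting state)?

Start state of the DFA: {1}.
{1} --p--> {3}  [new]
{1} --q--> {1, 2}  [new]
{3} --p--> {1, 2}  [seen]
{3} --q--> {1, 3}  [new]
{1, 2} --p--> {3}  [seen]
{1, 2} --q--> {1, 2}  [seen]
{1, 3} --p--> {1, 2, 3}  [new]
{1, 3} --q--> {1, 2, 3}  [seen]
{1, 2, 3} --p--> {1, 2, 3}  [seen]
{1, 2, 3} --q--> {1, 2, 3}  [seen]
Reachable DFA states: {1}, {3}, {1, 2}, {1, 3}, {1, 2, 3}.
Accepting DFA states (contain an NFA accepting state): {1}, {3}, {1, 2}, {1, 3}, {1, 2, 3}.

5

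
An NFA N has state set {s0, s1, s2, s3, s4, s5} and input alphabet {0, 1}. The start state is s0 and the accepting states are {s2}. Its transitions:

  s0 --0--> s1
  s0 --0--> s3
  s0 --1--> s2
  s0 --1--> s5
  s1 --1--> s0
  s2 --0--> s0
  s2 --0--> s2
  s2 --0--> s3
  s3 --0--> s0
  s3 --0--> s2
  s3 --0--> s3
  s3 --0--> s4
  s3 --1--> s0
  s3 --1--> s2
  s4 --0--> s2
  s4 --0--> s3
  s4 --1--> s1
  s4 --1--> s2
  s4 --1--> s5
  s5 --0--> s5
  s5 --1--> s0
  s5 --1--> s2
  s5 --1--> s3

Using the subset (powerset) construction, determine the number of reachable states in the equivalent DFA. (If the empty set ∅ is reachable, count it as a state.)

13

Start state of the DFA: {s0}.
{s0} --0--> {s1, s3}  [new]
{s0} --1--> {s2, s5}  [new]
{s1, s3} --0--> {s0, s2, s3, s4}  [new]
{s1, s3} --1--> {s0, s2}  [new]
{s2, s5} --0--> {s0, s2, s3, s5}  [new]
{s2, s5} --1--> {s0, s2, s3}  [new]
{s0, s2, s3, s4} --0--> {s0, s1, s2, s3, s4}  [new]
{s0, s2, s3, s4} --1--> {s0, s1, s2, s5}  [new]
{s0, s2} --0--> {s0, s1, s2, s3}  [new]
{s0, s2} --1--> {s2, s5}  [seen]
{s0, s2, s3, s5} --0--> {s0, s1, s2, s3, s4, s5}  [new]
{s0, s2, s3, s5} --1--> {s0, s2, s3, s5}  [seen]
{s0, s2, s3} --0--> {s0, s1, s2, s3, s4}  [seen]
{s0, s2, s3} --1--> {s0, s2, s5}  [new]
{s0, s1, s2, s3, s4} --0--> {s0, s1, s2, s3, s4}  [seen]
{s0, s1, s2, s3, s4} --1--> {s0, s1, s2, s5}  [seen]
{s0, s1, s2, s5} --0--> {s0, s1, s2, s3, s5}  [new]
{s0, s1, s2, s5} --1--> {s0, s2, s3, s5}  [seen]
{s0, s1, s2, s3} --0--> {s0, s1, s2, s3, s4}  [seen]
{s0, s1, s2, s3} --1--> {s0, s2, s5}  [seen]
{s0, s1, s2, s3, s4, s5} --0--> {s0, s1, s2, s3, s4, s5}  [seen]
{s0, s1, s2, s3, s4, s5} --1--> {s0, s1, s2, s3, s5}  [seen]
{s0, s2, s5} --0--> {s0, s1, s2, s3, s5}  [seen]
{s0, s2, s5} --1--> {s0, s2, s3, s5}  [seen]
{s0, s1, s2, s3, s5} --0--> {s0, s1, s2, s3, s4, s5}  [seen]
{s0, s1, s2, s3, s5} --1--> {s0, s2, s3, s5}  [seen]
Reachable DFA states: {s0}, {s1, s3}, {s2, s5}, {s0, s2, s3, s4}, {s0, s2}, {s0, s2, s3, s5}, {s0, s2, s3}, {s0, s1, s2, s3, s4}, {s0, s1, s2, s5}, {s0, s1, s2, s3}, {s0, s1, s2, s3, s4, s5}, {s0, s2, s5}, {s0, s1, s2, s3, s5}.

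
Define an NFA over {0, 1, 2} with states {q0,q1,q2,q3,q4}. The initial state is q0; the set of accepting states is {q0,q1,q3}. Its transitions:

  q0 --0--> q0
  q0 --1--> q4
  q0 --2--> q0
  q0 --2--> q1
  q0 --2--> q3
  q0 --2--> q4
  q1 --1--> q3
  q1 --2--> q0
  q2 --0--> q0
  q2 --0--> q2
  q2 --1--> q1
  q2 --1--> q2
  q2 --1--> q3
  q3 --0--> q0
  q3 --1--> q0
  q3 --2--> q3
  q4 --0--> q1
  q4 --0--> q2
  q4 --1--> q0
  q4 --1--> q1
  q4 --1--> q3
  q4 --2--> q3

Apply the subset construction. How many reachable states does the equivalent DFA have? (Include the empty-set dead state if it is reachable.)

Start state of the DFA: {q0}.
{q0} --0--> {q0}  [seen]
{q0} --1--> {q4}  [new]
{q0} --2--> {q0,q1,q3,q4}  [new]
{q4} --0--> {q1,q2}  [new]
{q4} --1--> {q0,q1,q3}  [new]
{q4} --2--> {q3}  [new]
{q0,q1,q3,q4} --0--> {q0,q1,q2}  [new]
{q0,q1,q3,q4} --1--> {q0,q1,q3,q4}  [seen]
{q0,q1,q3,q4} --2--> {q0,q1,q3,q4}  [seen]
{q1,q2} --0--> {q0,q2}  [new]
{q1,q2} --1--> {q1,q2,q3}  [new]
{q1,q2} --2--> {q0}  [seen]
{q0,q1,q3} --0--> {q0}  [seen]
{q0,q1,q3} --1--> {q0,q3,q4}  [new]
{q0,q1,q3} --2--> {q0,q1,q3,q4}  [seen]
{q3} --0--> {q0}  [seen]
{q3} --1--> {q0}  [seen]
{q3} --2--> {q3}  [seen]
{q0,q1,q2} --0--> {q0,q2}  [seen]
{q0,q1,q2} --1--> {q1,q2,q3,q4}  [new]
{q0,q1,q2} --2--> {q0,q1,q3,q4}  [seen]
{q0,q2} --0--> {q0,q2}  [seen]
{q0,q2} --1--> {q1,q2,q3,q4}  [seen]
{q0,q2} --2--> {q0,q1,q3,q4}  [seen]
{q1,q2,q3} --0--> {q0,q2}  [seen]
{q1,q2,q3} --1--> {q0,q1,q2,q3}  [new]
{q1,q2,q3} --2--> {q0,q3}  [new]
{q0,q3,q4} --0--> {q0,q1,q2}  [seen]
{q0,q3,q4} --1--> {q0,q1,q3,q4}  [seen]
{q0,q3,q4} --2--> {q0,q1,q3,q4}  [seen]
{q1,q2,q3,q4} --0--> {q0,q1,q2}  [seen]
{q1,q2,q3,q4} --1--> {q0,q1,q2,q3}  [seen]
{q1,q2,q3,q4} --2--> {q0,q3}  [seen]
{q0,q1,q2,q3} --0--> {q0,q2}  [seen]
{q0,q1,q2,q3} --1--> {q0,q1,q2,q3,q4}  [new]
{q0,q1,q2,q3} --2--> {q0,q1,q3,q4}  [seen]
{q0,q3} --0--> {q0}  [seen]
{q0,q3} --1--> {q0,q4}  [new]
{q0,q3} --2--> {q0,q1,q3,q4}  [seen]
{q0,q1,q2,q3,q4} --0--> {q0,q1,q2}  [seen]
{q0,q1,q2,q3,q4} --1--> {q0,q1,q2,q3,q4}  [seen]
{q0,q1,q2,q3,q4} --2--> {q0,q1,q3,q4}  [seen]
{q0,q4} --0--> {q0,q1,q2}  [seen]
{q0,q4} --1--> {q0,q1,q3,q4}  [seen]
{q0,q4} --2--> {q0,q1,q3,q4}  [seen]
Reachable DFA states: {q0}, {q4}, {q0,q1,q3,q4}, {q1,q2}, {q0,q1,q3}, {q3}, {q0,q1,q2}, {q0,q2}, {q1,q2,q3}, {q0,q3,q4}, {q1,q2,q3,q4}, {q0,q1,q2,q3}, {q0,q3}, {q0,q1,q2,q3,q4}, {q0,q4}.

15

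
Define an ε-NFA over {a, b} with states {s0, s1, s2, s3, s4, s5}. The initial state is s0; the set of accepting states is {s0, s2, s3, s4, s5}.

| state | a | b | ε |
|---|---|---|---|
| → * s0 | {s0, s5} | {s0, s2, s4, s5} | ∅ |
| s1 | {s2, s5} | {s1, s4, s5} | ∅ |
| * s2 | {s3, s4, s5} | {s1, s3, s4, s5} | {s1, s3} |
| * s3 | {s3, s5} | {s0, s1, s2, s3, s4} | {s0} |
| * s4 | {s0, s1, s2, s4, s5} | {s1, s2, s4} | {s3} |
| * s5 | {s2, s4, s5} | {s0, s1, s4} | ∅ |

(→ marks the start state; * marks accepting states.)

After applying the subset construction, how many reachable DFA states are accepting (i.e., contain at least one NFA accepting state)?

3

Start state of the DFA: {s0} (ε-closure of the NFA start).
{s0} --a--> {s0, s5}  [new]
{s0} --b--> {s0, s1, s2, s3, s4, s5}  [new]
{s0, s5} --a--> {s0, s1, s2, s3, s4, s5}  [seen]
{s0, s5} --b--> {s0, s1, s2, s3, s4, s5}  [seen]
{s0, s1, s2, s3, s4, s5} --a--> {s0, s1, s2, s3, s4, s5}  [seen]
{s0, s1, s2, s3, s4, s5} --b--> {s0, s1, s2, s3, s4, s5}  [seen]
Reachable DFA states: {s0}, {s0, s5}, {s0, s1, s2, s3, s4, s5}.
Accepting DFA states (contain an NFA accepting state): {s0}, {s0, s5}, {s0, s1, s2, s3, s4, s5}.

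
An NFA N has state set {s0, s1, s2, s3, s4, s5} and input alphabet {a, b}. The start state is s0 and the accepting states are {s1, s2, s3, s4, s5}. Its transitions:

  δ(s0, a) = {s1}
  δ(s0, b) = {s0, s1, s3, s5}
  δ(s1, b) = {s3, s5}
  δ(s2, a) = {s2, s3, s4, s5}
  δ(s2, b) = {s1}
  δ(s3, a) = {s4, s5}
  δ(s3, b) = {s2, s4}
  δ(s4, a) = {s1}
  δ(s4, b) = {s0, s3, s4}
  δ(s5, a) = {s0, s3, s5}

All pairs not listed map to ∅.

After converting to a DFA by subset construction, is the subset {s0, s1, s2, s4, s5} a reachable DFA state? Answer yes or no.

no

Start state of the DFA: {s0}.
{s0} --a--> {s1}  [new]
{s0} --b--> {s0, s1, s3, s5}  [new]
{s1} --a--> ∅  [new]
{s1} --b--> {s3, s5}  [new]
{s0, s1, s3, s5} --a--> {s0, s1, s3, s4, s5}  [new]
{s0, s1, s3, s5} --b--> {s0, s1, s2, s3, s4, s5}  [new]
∅ --a--> ∅  [seen]
∅ --b--> ∅  [seen]
{s3, s5} --a--> {s0, s3, s4, s5}  [new]
{s3, s5} --b--> {s2, s4}  [new]
{s0, s1, s3, s4, s5} --a--> {s0, s1, s3, s4, s5}  [seen]
{s0, s1, s3, s4, s5} --b--> {s0, s1, s2, s3, s4, s5}  [seen]
{s0, s1, s2, s3, s4, s5} --a--> {s0, s1, s2, s3, s4, s5}  [seen]
{s0, s1, s2, s3, s4, s5} --b--> {s0, s1, s2, s3, s4, s5}  [seen]
{s0, s3, s4, s5} --a--> {s0, s1, s3, s4, s5}  [seen]
{s0, s3, s4, s5} --b--> {s0, s1, s2, s3, s4, s5}  [seen]
{s2, s4} --a--> {s1, s2, s3, s4, s5}  [new]
{s2, s4} --b--> {s0, s1, s3, s4}  [new]
{s1, s2, s3, s4, s5} --a--> {s0, s1, s2, s3, s4, s5}  [seen]
{s1, s2, s3, s4, s5} --b--> {s0, s1, s2, s3, s4, s5}  [seen]
{s0, s1, s3, s4} --a--> {s1, s4, s5}  [new]
{s0, s1, s3, s4} --b--> {s0, s1, s2, s3, s4, s5}  [seen]
{s1, s4, s5} --a--> {s0, s1, s3, s5}  [seen]
{s1, s4, s5} --b--> {s0, s3, s4, s5}  [seen]
Reachable DFA states: {s0}, {s1}, {s0, s1, s3, s5}, ∅, {s3, s5}, {s0, s1, s3, s4, s5}, {s0, s1, s2, s3, s4, s5}, {s0, s3, s4, s5}, {s2, s4}, {s1, s2, s3, s4, s5}, {s0, s1, s3, s4}, {s1, s4, s5}.
{s0, s1, s2, s4, s5} is not among them.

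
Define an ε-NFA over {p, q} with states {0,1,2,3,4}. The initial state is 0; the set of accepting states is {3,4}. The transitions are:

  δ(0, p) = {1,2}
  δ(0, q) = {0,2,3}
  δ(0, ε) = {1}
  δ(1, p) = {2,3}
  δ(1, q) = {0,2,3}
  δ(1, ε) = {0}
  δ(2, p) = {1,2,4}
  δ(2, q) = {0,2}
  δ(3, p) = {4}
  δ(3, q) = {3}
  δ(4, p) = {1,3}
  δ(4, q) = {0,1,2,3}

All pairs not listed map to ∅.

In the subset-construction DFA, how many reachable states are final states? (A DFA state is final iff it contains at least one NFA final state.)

2

Start state of the DFA: {0,1} (ε-closure of the NFA start).
{0,1} --p--> {0,1,2,3}  [new]
{0,1} --q--> {0,1,2,3}  [seen]
{0,1,2,3} --p--> {0,1,2,3,4}  [new]
{0,1,2,3} --q--> {0,1,2,3}  [seen]
{0,1,2,3,4} --p--> {0,1,2,3,4}  [seen]
{0,1,2,3,4} --q--> {0,1,2,3}  [seen]
Reachable DFA states: {0,1}, {0,1,2,3}, {0,1,2,3,4}.
Accepting DFA states (contain an NFA accepting state): {0,1,2,3}, {0,1,2,3,4}.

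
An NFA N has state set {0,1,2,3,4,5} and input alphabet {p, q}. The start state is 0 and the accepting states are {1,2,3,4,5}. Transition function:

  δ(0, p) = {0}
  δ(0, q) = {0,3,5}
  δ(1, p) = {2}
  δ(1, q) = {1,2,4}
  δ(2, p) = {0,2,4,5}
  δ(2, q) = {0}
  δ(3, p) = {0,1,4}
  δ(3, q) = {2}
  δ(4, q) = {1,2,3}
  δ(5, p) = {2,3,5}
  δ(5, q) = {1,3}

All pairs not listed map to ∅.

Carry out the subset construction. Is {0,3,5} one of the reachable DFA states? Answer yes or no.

Start state of the DFA: {0}.
{0} --p--> {0}  [seen]
{0} --q--> {0,3,5}  [new]
{0,3,5} --p--> {0,1,2,3,4,5}  [new]
{0,3,5} --q--> {0,1,2,3,5}  [new]
{0,1,2,3,4,5} --p--> {0,1,2,3,4,5}  [seen]
{0,1,2,3,4,5} --q--> {0,1,2,3,4,5}  [seen]
{0,1,2,3,5} --p--> {0,1,2,3,4,5}  [seen]
{0,1,2,3,5} --q--> {0,1,2,3,4,5}  [seen]
Reachable DFA states: {0}, {0,3,5}, {0,1,2,3,4,5}, {0,1,2,3,5}.
{0,3,5} is among them.

yes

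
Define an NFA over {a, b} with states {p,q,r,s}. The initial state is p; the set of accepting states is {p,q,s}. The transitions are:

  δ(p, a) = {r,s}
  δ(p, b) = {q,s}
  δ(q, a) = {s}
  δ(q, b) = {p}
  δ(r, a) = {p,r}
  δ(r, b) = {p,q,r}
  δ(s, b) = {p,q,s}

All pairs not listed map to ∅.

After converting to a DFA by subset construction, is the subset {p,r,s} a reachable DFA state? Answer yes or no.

Start state of the DFA: {p}.
{p} --a--> {r,s}  [new]
{p} --b--> {q,s}  [new]
{r,s} --a--> {p,r}  [new]
{r,s} --b--> {p,q,r,s}  [new]
{q,s} --a--> {s}  [new]
{q,s} --b--> {p,q,s}  [new]
{p,r} --a--> {p,r,s}  [new]
{p,r} --b--> {p,q,r,s}  [seen]
{p,q,r,s} --a--> {p,r,s}  [seen]
{p,q,r,s} --b--> {p,q,r,s}  [seen]
{s} --a--> ∅  [new]
{s} --b--> {p,q,s}  [seen]
{p,q,s} --a--> {r,s}  [seen]
{p,q,s} --b--> {p,q,s}  [seen]
{p,r,s} --a--> {p,r,s}  [seen]
{p,r,s} --b--> {p,q,r,s}  [seen]
∅ --a--> ∅  [seen]
∅ --b--> ∅  [seen]
Reachable DFA states: {p}, {r,s}, {q,s}, {p,r}, {p,q,r,s}, {s}, {p,q,s}, {p,r,s}, ∅.
{p,r,s} is among them.

yes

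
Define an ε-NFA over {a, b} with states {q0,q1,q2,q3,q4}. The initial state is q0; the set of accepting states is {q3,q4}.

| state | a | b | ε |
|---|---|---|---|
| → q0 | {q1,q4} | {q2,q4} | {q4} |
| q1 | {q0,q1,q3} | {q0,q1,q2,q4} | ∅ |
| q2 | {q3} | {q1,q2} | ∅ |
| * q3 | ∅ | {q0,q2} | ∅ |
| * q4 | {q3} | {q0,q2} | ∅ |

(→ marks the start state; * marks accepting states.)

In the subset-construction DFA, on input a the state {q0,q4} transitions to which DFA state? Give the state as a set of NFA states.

{q1,q3,q4}

δ(q0,a) = {q1,q4}; δ(q4,a) = {q3}.
Union: {q1,q3,q4}.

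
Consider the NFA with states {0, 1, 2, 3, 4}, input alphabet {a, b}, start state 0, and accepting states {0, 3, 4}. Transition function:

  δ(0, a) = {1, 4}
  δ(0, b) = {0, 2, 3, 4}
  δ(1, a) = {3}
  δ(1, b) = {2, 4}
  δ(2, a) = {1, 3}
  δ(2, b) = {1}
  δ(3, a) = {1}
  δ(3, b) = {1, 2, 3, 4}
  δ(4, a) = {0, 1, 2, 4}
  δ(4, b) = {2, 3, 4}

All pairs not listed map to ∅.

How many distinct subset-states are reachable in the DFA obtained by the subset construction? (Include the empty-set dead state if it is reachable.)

Start state of the DFA: {0}.
{0} --a--> {1, 4}  [new]
{0} --b--> {0, 2, 3, 4}  [new]
{1, 4} --a--> {0, 1, 2, 3, 4}  [new]
{1, 4} --b--> {2, 3, 4}  [new]
{0, 2, 3, 4} --a--> {0, 1, 2, 3, 4}  [seen]
{0, 2, 3, 4} --b--> {0, 1, 2, 3, 4}  [seen]
{0, 1, 2, 3, 4} --a--> {0, 1, 2, 3, 4}  [seen]
{0, 1, 2, 3, 4} --b--> {0, 1, 2, 3, 4}  [seen]
{2, 3, 4} --a--> {0, 1, 2, 3, 4}  [seen]
{2, 3, 4} --b--> {1, 2, 3, 4}  [new]
{1, 2, 3, 4} --a--> {0, 1, 2, 3, 4}  [seen]
{1, 2, 3, 4} --b--> {1, 2, 3, 4}  [seen]
Reachable DFA states: {0}, {1, 4}, {0, 2, 3, 4}, {0, 1, 2, 3, 4}, {2, 3, 4}, {1, 2, 3, 4}.

6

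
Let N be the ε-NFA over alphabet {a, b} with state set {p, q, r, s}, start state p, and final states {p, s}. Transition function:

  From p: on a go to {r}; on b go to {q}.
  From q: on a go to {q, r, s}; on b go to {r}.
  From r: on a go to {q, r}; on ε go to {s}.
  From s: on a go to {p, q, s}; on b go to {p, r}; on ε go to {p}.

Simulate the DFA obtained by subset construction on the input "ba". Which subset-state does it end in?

Start: {p}.
δ(p,b) = {q}.
Union: {q}.
After b: {q}.
δ(q,a) = {q, r, s}.
Union: {q, r, s}.
ε-closure gives {p, q, r, s}.
After a: {p, q, r, s}.

{p, q, r, s}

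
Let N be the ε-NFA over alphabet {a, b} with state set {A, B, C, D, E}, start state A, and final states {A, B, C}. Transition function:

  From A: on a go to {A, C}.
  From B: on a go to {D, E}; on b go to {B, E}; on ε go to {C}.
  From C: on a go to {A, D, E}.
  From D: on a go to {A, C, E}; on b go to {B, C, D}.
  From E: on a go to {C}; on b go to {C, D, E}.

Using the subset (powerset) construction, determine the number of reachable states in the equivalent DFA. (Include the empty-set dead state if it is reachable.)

Start state of the DFA: {A} (ε-closure of the NFA start).
{A} --a--> {A, C}  [new]
{A} --b--> ∅  [new]
{A, C} --a--> {A, C, D, E}  [new]
{A, C} --b--> ∅  [seen]
∅ --a--> ∅  [seen]
∅ --b--> ∅  [seen]
{A, C, D, E} --a--> {A, C, D, E}  [seen]
{A, C, D, E} --b--> {B, C, D, E}  [new]
{B, C, D, E} --a--> {A, C, D, E}  [seen]
{B, C, D, E} --b--> {B, C, D, E}  [seen]
Reachable DFA states: {A}, {A, C}, ∅, {A, C, D, E}, {B, C, D, E}.

5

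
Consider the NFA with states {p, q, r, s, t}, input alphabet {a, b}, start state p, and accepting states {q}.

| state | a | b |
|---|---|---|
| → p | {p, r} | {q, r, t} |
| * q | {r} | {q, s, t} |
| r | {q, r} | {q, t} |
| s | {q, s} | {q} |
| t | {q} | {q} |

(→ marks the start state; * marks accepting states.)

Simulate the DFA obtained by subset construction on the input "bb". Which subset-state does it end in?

{q, s, t}

Start: {p}.
δ(p,b) = {q, r, t}.
Union: {q, r, t}.
After b: {q, r, t}.
δ(q,b) = {q, s, t}; δ(r,b) = {q, t}; δ(t,b) = {q}.
Union: {q, s, t}.
After b: {q, s, t}.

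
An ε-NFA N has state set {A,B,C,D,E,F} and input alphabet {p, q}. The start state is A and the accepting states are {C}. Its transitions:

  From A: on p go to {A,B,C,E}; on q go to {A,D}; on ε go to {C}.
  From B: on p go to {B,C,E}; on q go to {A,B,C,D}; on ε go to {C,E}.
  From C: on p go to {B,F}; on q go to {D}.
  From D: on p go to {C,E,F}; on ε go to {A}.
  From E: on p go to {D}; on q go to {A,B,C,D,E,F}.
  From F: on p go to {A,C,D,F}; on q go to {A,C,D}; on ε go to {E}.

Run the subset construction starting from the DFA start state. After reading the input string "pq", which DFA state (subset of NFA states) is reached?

Start: {A,C}.
δ(A,p) = {A,B,C,E}; δ(C,p) = {B,F}.
Union: {A,B,C,E,F}.
After p: {A,B,C,E,F}.
δ(A,q) = {A,D}; δ(B,q) = {A,B,C,D}; δ(C,q) = {D}; δ(E,q) = {A,B,C,D,E,F}; δ(F,q) = {A,C,D}.
Union: {A,B,C,D,E,F}.
After q: {A,B,C,D,E,F}.

{A,B,C,D,E,F}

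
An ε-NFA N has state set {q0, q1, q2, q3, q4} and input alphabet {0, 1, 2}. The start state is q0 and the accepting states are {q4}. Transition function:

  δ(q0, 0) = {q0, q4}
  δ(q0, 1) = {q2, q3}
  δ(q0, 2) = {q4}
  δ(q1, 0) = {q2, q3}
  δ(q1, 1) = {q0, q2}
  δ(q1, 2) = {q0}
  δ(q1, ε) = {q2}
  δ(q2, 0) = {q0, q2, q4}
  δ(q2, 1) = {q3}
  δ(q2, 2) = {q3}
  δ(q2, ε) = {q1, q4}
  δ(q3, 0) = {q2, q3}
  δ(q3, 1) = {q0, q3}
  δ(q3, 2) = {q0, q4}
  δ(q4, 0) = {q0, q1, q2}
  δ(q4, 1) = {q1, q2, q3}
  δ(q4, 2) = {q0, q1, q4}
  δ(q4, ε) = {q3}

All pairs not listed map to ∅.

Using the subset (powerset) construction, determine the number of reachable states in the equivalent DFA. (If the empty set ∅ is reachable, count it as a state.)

Start state of the DFA: {q0} (ε-closure of the NFA start).
{q0} --0--> {q0, q3, q4}  [new]
{q0} --1--> {q1, q2, q3, q4}  [new]
{q0} --2--> {q3, q4}  [new]
{q0, q3, q4} --0--> {q0, q1, q2, q3, q4}  [new]
{q0, q3, q4} --1--> {q0, q1, q2, q3, q4}  [seen]
{q0, q3, q4} --2--> {q0, q1, q2, q3, q4}  [seen]
{q1, q2, q3, q4} --0--> {q0, q1, q2, q3, q4}  [seen]
{q1, q2, q3, q4} --1--> {q0, q1, q2, q3, q4}  [seen]
{q1, q2, q3, q4} --2--> {q0, q1, q2, q3, q4}  [seen]
{q3, q4} --0--> {q0, q1, q2, q3, q4}  [seen]
{q3, q4} --1--> {q0, q1, q2, q3, q4}  [seen]
{q3, q4} --2--> {q0, q1, q2, q3, q4}  [seen]
{q0, q1, q2, q3, q4} --0--> {q0, q1, q2, q3, q4}  [seen]
{q0, q1, q2, q3, q4} --1--> {q0, q1, q2, q3, q4}  [seen]
{q0, q1, q2, q3, q4} --2--> {q0, q1, q2, q3, q4}  [seen]
Reachable DFA states: {q0}, {q0, q3, q4}, {q1, q2, q3, q4}, {q3, q4}, {q0, q1, q2, q3, q4}.

5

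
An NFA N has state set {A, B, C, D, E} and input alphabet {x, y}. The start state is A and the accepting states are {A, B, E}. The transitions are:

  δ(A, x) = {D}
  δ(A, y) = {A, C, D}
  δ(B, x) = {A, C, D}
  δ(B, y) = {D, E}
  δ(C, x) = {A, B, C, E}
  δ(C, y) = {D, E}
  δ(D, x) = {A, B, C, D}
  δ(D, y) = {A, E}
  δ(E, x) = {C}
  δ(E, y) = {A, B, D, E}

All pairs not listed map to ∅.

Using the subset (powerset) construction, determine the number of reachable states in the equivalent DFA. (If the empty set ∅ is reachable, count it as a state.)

Start state of the DFA: {A}.
{A} --x--> {D}  [new]
{A} --y--> {A, C, D}  [new]
{D} --x--> {A, B, C, D}  [new]
{D} --y--> {A, E}  [new]
{A, C, D} --x--> {A, B, C, D, E}  [new]
{A, C, D} --y--> {A, C, D, E}  [new]
{A, B, C, D} --x--> {A, B, C, D, E}  [seen]
{A, B, C, D} --y--> {A, C, D, E}  [seen]
{A, E} --x--> {C, D}  [new]
{A, E} --y--> {A, B, C, D, E}  [seen]
{A, B, C, D, E} --x--> {A, B, C, D, E}  [seen]
{A, B, C, D, E} --y--> {A, B, C, D, E}  [seen]
{A, C, D, E} --x--> {A, B, C, D, E}  [seen]
{A, C, D, E} --y--> {A, B, C, D, E}  [seen]
{C, D} --x--> {A, B, C, D, E}  [seen]
{C, D} --y--> {A, D, E}  [new]
{A, D, E} --x--> {A, B, C, D}  [seen]
{A, D, E} --y--> {A, B, C, D, E}  [seen]
Reachable DFA states: {A}, {D}, {A, C, D}, {A, B, C, D}, {A, E}, {A, B, C, D, E}, {A, C, D, E}, {C, D}, {A, D, E}.

9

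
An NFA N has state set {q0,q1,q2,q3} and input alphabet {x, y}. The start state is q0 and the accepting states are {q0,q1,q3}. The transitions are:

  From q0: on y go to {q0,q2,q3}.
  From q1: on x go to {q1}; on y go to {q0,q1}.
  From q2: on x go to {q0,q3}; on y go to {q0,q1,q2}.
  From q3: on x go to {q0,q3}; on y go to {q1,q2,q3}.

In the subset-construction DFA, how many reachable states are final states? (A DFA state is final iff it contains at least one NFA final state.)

5

Start state of the DFA: {q0}.
{q0} --x--> ∅  [new]
{q0} --y--> {q0,q2,q3}  [new]
∅ --x--> ∅  [seen]
∅ --y--> ∅  [seen]
{q0,q2,q3} --x--> {q0,q3}  [new]
{q0,q2,q3} --y--> {q0,q1,q2,q3}  [new]
{q0,q3} --x--> {q0,q3}  [seen]
{q0,q3} --y--> {q0,q1,q2,q3}  [seen]
{q0,q1,q2,q3} --x--> {q0,q1,q3}  [new]
{q0,q1,q2,q3} --y--> {q0,q1,q2,q3}  [seen]
{q0,q1,q3} --x--> {q0,q1,q3}  [seen]
{q0,q1,q3} --y--> {q0,q1,q2,q3}  [seen]
Reachable DFA states: {q0}, ∅, {q0,q2,q3}, {q0,q3}, {q0,q1,q2,q3}, {q0,q1,q3}.
Accepting DFA states (contain an NFA accepting state): {q0}, {q0,q2,q3}, {q0,q3}, {q0,q1,q2,q3}, {q0,q1,q3}.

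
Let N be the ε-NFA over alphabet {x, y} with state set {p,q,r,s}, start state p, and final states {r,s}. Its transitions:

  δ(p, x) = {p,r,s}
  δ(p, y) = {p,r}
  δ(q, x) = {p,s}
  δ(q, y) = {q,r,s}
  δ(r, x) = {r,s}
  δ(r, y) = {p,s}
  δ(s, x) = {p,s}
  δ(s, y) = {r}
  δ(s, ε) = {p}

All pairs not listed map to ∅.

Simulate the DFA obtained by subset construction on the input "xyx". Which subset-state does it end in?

Start: {p}.
δ(p,x) = {p,r,s}.
Union: {p,r,s}.
After x: {p,r,s}.
δ(p,y) = {p,r}; δ(r,y) = {p,s}; δ(s,y) = {r}.
Union: {p,r,s}.
After y: {p,r,s}.
δ(p,x) = {p,r,s}; δ(r,x) = {r,s}; δ(s,x) = {p,s}.
Union: {p,r,s}.
After x: {p,r,s}.

{p,r,s}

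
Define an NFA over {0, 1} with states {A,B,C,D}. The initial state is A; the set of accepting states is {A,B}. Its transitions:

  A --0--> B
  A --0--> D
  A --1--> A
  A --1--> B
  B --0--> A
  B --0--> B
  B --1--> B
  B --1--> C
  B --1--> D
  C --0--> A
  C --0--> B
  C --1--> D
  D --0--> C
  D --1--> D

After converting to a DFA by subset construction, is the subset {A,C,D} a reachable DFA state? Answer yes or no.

no

Start state of the DFA: {A}.
{A} --0--> {B,D}  [new]
{A} --1--> {A,B}  [new]
{B,D} --0--> {A,B,C}  [new]
{B,D} --1--> {B,C,D}  [new]
{A,B} --0--> {A,B,D}  [new]
{A,B} --1--> {A,B,C,D}  [new]
{A,B,C} --0--> {A,B,D}  [seen]
{A,B,C} --1--> {A,B,C,D}  [seen]
{B,C,D} --0--> {A,B,C}  [seen]
{B,C,D} --1--> {B,C,D}  [seen]
{A,B,D} --0--> {A,B,C,D}  [seen]
{A,B,D} --1--> {A,B,C,D}  [seen]
{A,B,C,D} --0--> {A,B,C,D}  [seen]
{A,B,C,D} --1--> {A,B,C,D}  [seen]
Reachable DFA states: {A}, {B,D}, {A,B}, {A,B,C}, {B,C,D}, {A,B,D}, {A,B,C,D}.
{A,C,D} is not among them.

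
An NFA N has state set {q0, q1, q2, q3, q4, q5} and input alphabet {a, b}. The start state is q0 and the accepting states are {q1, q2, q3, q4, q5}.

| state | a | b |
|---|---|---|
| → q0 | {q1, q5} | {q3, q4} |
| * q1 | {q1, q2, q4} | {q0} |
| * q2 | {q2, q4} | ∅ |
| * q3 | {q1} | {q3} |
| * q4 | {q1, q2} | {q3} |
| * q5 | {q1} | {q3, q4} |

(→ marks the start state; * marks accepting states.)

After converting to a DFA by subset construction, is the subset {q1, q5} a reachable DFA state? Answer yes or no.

Start state of the DFA: {q0}.
{q0} --a--> {q1, q5}  [new]
{q0} --b--> {q3, q4}  [new]
{q1, q5} --a--> {q1, q2, q4}  [new]
{q1, q5} --b--> {q0, q3, q4}  [new]
{q3, q4} --a--> {q1, q2}  [new]
{q3, q4} --b--> {q3}  [new]
{q1, q2, q4} --a--> {q1, q2, q4}  [seen]
{q1, q2, q4} --b--> {q0, q3}  [new]
{q0, q3, q4} --a--> {q1, q2, q5}  [new]
{q0, q3, q4} --b--> {q3, q4}  [seen]
{q1, q2} --a--> {q1, q2, q4}  [seen]
{q1, q2} --b--> {q0}  [seen]
{q3} --a--> {q1}  [new]
{q3} --b--> {q3}  [seen]
{q0, q3} --a--> {q1, q5}  [seen]
{q0, q3} --b--> {q3, q4}  [seen]
{q1, q2, q5} --a--> {q1, q2, q4}  [seen]
{q1, q2, q5} --b--> {q0, q3, q4}  [seen]
{q1} --a--> {q1, q2, q4}  [seen]
{q1} --b--> {q0}  [seen]
Reachable DFA states: {q0}, {q1, q5}, {q3, q4}, {q1, q2, q4}, {q0, q3, q4}, {q1, q2}, {q3}, {q0, q3}, {q1, q2, q5}, {q1}.
{q1, q5} is among them.

yes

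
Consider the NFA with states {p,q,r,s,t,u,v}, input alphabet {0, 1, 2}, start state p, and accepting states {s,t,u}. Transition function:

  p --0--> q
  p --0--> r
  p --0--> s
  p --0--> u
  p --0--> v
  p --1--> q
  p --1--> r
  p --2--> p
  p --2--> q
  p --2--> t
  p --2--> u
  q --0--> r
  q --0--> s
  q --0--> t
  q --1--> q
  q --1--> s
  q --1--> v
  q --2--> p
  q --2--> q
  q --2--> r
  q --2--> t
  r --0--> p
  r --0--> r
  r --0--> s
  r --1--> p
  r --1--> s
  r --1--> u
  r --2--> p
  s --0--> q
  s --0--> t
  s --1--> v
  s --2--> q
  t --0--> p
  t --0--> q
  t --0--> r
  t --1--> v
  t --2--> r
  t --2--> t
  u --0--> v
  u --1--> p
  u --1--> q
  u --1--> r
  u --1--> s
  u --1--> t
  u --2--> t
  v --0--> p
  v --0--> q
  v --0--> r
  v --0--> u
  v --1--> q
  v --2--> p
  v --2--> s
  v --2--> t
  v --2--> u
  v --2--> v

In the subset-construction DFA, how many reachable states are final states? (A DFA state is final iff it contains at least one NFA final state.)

9

Start state of the DFA: {p}.
{p} --0--> {q,r,s,u,v}  [new]
{p} --1--> {q,r}  [new]
{p} --2--> {p,q,t,u}  [new]
{q,r,s,u,v} --0--> {p,q,r,s,t,u,v}  [new]
{q,r,s,u,v} --1--> {p,q,r,s,t,u,v}  [seen]
{q,r,s,u,v} --2--> {p,q,r,s,t,u,v}  [seen]
{q,r} --0--> {p,r,s,t}  [new]
{q,r} --1--> {p,q,s,u,v}  [new]
{q,r} --2--> {p,q,r,t}  [new]
{p,q,t,u} --0--> {p,q,r,s,t,u,v}  [seen]
{p,q,t,u} --1--> {p,q,r,s,t,v}  [new]
{p,q,t,u} --2--> {p,q,r,t,u}  [new]
{p,q,r,s,t,u,v} --0--> {p,q,r,s,t,u,v}  [seen]
{p,q,r,s,t,u,v} --1--> {p,q,r,s,t,u,v}  [seen]
{p,q,r,s,t,u,v} --2--> {p,q,r,s,t,u,v}  [seen]
{p,r,s,t} --0--> {p,q,r,s,t,u,v}  [seen]
{p,r,s,t} --1--> {p,q,r,s,u,v}  [new]
{p,r,s,t} --2--> {p,q,r,t,u}  [seen]
{p,q,s,u,v} --0--> {p,q,r,s,t,u,v}  [seen]
{p,q,s,u,v} --1--> {p,q,r,s,t,v}  [seen]
{p,q,s,u,v} --2--> {p,q,r,s,t,u,v}  [seen]
{p,q,r,t} --0--> {p,q,r,s,t,u,v}  [seen]
{p,q,r,t} --1--> {p,q,r,s,u,v}  [seen]
{p,q,r,t} --2--> {p,q,r,t,u}  [seen]
{p,q,r,s,t,v} --0--> {p,q,r,s,t,u,v}  [seen]
{p,q,r,s,t,v} --1--> {p,q,r,s,u,v}  [seen]
{p,q,r,s,t,v} --2--> {p,q,r,s,t,u,v}  [seen]
{p,q,r,t,u} --0--> {p,q,r,s,t,u,v}  [seen]
{p,q,r,t,u} --1--> {p,q,r,s,t,u,v}  [seen]
{p,q,r,t,u} --2--> {p,q,r,t,u}  [seen]
{p,q,r,s,u,v} --0--> {p,q,r,s,t,u,v}  [seen]
{p,q,r,s,u,v} --1--> {p,q,r,s,t,u,v}  [seen]
{p,q,r,s,u,v} --2--> {p,q,r,s,t,u,v}  [seen]
Reachable DFA states: {p}, {q,r,s,u,v}, {q,r}, {p,q,t,u}, {p,q,r,s,t,u,v}, {p,r,s,t}, {p,q,s,u,v}, {p,q,r,t}, {p,q,r,s,t,v}, {p,q,r,t,u}, {p,q,r,s,u,v}.
Accepting DFA states (contain an NFA accepting state): {q,r,s,u,v}, {p,q,t,u}, {p,q,r,s,t,u,v}, {p,r,s,t}, {p,q,s,u,v}, {p,q,r,t}, {p,q,r,s,t,v}, {p,q,r,t,u}, {p,q,r,s,u,v}.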